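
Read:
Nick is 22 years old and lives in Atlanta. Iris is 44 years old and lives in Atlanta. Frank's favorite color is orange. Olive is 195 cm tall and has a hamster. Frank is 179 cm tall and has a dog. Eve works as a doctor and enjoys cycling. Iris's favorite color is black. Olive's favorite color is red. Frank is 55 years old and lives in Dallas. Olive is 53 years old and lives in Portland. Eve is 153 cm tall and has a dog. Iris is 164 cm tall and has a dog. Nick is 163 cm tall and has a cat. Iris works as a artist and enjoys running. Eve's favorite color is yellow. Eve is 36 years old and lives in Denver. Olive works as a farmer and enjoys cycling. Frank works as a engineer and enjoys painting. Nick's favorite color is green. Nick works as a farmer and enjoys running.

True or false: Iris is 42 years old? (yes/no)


Iris is actually 44. no

no


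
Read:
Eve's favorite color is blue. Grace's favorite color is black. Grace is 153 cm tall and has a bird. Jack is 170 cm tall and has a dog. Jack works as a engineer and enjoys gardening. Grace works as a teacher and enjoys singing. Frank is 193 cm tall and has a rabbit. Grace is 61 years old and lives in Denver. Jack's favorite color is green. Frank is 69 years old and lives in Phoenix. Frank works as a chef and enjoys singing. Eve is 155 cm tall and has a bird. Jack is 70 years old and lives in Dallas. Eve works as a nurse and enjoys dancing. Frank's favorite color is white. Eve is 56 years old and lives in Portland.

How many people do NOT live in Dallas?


Not in Dallas: 3

3


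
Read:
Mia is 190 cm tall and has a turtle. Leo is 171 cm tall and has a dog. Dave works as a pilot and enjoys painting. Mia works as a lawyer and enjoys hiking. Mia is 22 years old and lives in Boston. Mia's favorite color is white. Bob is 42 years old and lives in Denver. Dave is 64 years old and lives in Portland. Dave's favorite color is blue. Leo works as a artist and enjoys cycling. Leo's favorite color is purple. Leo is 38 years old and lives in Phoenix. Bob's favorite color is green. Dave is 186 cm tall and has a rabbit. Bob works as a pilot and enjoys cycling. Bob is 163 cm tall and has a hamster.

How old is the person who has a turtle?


Person with turtle is Mia, age 22

22


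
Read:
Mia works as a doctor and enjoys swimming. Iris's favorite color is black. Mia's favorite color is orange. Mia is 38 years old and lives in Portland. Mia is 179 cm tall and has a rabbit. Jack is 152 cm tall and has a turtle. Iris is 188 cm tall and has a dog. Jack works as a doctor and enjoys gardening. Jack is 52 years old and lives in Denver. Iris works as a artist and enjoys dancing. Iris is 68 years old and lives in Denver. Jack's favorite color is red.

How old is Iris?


Iris is 68 years old

68


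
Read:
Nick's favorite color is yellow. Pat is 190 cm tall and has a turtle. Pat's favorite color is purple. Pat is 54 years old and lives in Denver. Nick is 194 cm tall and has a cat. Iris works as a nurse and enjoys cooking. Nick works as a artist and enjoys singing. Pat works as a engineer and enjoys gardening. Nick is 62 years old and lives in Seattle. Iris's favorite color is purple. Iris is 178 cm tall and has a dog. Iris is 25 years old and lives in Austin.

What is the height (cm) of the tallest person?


Tallest: Nick at 194 cm

194


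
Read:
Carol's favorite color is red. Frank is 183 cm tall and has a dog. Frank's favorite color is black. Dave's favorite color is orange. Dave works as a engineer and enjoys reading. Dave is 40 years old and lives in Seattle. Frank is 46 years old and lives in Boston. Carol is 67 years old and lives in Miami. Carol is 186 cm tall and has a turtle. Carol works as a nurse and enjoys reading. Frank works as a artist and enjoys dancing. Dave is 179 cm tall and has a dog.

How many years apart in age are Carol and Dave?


67 vs 40, diff = 27

27


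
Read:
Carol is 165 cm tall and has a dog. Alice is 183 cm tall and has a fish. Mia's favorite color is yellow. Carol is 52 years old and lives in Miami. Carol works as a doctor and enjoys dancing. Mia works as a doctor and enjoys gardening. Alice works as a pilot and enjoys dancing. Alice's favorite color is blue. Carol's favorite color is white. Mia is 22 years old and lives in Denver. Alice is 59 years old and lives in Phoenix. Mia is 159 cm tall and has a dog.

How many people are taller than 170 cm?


Taller than 170: 1

1


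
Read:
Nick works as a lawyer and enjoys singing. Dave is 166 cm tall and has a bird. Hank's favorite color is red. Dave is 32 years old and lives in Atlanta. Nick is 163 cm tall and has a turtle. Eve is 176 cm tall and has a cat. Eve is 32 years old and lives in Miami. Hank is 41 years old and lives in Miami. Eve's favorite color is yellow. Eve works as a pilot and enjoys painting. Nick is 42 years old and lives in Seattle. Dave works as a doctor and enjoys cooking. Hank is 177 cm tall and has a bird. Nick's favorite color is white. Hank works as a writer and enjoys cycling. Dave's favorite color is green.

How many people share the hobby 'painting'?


Count: 1

1


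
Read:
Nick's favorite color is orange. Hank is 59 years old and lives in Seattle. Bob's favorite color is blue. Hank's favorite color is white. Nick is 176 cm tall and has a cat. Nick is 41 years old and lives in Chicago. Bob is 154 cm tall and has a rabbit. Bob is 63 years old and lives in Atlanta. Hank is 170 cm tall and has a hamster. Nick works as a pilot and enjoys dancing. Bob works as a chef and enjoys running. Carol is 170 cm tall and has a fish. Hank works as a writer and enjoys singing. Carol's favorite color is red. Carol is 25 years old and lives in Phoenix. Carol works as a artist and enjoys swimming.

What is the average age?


Sum=188, n=4, avg=47

47


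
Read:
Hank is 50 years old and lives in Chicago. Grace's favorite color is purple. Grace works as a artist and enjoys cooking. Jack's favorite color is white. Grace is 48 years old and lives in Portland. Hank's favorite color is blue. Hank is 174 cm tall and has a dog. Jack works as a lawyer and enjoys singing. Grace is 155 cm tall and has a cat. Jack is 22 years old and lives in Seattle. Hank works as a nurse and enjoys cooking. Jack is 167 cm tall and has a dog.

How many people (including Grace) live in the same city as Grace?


Grace lives in Portland. Count = 1

1


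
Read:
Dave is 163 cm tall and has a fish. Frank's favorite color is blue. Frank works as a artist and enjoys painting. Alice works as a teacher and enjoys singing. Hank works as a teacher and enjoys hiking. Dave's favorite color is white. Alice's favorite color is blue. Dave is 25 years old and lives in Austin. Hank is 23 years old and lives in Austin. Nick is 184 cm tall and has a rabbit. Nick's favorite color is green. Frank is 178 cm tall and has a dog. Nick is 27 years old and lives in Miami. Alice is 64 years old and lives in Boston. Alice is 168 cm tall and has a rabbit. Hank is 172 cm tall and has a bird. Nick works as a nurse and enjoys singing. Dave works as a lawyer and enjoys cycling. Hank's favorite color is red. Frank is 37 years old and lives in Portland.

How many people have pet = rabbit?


Count: 2

2


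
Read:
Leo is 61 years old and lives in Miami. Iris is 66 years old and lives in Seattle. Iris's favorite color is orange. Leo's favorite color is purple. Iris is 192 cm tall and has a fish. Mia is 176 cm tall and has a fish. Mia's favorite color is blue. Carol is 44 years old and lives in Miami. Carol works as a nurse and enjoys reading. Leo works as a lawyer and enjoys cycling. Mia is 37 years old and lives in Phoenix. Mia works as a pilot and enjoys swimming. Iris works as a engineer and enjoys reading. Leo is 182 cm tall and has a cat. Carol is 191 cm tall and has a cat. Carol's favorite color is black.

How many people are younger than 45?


Filter: 2

2


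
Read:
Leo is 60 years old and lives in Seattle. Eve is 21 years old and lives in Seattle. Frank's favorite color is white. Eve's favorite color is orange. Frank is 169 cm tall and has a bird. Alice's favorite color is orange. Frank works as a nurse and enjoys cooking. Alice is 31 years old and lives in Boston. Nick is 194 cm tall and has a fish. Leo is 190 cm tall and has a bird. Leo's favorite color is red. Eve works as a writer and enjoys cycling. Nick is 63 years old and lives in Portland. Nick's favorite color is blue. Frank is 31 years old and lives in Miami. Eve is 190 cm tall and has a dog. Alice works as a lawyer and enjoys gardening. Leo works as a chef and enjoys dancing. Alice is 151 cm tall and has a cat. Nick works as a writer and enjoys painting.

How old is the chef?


The chef is Leo, age 60

60


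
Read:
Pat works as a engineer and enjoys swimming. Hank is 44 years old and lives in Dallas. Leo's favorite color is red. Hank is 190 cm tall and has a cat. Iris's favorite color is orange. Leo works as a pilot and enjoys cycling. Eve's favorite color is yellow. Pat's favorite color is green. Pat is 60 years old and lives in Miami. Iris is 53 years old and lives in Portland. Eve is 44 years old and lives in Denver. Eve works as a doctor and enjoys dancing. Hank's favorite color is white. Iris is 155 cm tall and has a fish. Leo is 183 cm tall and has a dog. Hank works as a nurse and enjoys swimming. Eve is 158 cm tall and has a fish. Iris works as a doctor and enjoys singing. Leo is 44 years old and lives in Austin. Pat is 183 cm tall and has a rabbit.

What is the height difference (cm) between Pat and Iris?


|183 - 155| = 28

28


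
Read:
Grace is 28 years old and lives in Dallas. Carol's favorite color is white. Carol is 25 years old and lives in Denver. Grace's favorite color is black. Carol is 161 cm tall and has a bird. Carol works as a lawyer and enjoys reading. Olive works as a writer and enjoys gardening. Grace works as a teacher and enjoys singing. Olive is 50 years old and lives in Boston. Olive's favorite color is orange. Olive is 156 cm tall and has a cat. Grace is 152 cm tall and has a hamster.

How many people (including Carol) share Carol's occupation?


Carol is a lawyer. Count = 1

1


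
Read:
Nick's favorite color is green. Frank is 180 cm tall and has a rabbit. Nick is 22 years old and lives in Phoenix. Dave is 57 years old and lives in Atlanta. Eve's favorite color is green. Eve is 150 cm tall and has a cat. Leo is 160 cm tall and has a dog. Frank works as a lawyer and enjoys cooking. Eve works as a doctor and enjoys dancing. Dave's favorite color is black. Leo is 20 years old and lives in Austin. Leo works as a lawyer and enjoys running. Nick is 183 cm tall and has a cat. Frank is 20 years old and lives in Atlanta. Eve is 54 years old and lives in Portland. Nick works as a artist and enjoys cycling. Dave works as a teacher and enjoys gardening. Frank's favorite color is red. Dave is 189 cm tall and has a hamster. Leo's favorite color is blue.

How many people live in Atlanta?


Count in Atlanta: 2

2


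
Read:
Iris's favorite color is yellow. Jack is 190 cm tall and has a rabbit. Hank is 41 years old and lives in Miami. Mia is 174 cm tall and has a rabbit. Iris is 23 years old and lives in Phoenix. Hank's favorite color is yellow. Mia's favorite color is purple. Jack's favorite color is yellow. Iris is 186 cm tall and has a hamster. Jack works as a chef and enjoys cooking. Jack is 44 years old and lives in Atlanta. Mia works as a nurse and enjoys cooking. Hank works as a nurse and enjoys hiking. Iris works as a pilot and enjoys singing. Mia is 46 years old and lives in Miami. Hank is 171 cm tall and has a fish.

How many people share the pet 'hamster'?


Count: 1

1


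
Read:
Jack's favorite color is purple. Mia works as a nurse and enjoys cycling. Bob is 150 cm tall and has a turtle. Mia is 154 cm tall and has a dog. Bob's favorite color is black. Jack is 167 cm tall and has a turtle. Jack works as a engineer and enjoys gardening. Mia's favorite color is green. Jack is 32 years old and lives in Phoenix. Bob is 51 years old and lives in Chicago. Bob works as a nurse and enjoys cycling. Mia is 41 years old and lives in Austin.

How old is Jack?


Jack is 32 years old

32


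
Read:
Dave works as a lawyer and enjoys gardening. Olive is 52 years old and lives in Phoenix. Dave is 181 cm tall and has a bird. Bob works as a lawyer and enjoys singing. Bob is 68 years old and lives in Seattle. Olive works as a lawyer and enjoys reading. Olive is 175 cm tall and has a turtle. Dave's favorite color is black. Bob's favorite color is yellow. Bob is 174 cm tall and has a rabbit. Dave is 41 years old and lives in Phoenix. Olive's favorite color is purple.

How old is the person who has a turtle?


Person with turtle is Olive, age 52

52


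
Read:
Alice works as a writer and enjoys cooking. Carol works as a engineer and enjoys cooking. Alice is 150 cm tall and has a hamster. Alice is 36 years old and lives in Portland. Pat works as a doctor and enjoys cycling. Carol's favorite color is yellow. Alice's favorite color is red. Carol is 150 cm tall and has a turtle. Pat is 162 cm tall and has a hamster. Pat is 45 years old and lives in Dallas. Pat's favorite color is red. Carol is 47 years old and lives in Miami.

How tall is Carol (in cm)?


Carol is 150 cm tall

150


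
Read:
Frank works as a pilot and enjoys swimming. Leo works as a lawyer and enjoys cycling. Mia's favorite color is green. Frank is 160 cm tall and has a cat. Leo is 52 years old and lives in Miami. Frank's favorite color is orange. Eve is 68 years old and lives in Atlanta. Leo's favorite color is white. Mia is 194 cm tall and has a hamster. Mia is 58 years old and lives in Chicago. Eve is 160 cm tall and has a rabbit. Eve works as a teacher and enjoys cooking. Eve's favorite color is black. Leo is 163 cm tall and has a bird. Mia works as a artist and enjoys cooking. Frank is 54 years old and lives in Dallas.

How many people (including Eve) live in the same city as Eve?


Eve lives in Atlanta. Count = 1

1


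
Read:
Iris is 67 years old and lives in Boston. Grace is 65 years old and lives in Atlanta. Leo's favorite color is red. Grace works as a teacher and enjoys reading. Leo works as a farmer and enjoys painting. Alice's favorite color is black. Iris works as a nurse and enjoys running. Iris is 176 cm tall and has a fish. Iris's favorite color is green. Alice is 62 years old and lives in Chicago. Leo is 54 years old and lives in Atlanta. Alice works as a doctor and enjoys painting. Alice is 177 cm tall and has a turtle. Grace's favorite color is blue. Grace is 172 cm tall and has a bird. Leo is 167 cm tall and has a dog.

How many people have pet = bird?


Count: 1

1


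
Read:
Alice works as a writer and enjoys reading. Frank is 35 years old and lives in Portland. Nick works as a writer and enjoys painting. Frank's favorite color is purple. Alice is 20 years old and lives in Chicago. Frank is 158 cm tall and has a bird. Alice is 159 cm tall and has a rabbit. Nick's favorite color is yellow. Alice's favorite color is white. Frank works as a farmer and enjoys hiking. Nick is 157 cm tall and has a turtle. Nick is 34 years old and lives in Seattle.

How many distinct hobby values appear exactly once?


Unique hobby values: 3

3


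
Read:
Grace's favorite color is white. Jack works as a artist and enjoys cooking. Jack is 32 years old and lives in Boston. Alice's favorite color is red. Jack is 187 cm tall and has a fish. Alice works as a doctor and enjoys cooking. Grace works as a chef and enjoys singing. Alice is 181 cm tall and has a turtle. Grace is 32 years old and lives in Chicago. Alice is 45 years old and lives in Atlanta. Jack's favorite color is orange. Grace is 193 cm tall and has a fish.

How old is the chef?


The chef is Grace, age 32

32


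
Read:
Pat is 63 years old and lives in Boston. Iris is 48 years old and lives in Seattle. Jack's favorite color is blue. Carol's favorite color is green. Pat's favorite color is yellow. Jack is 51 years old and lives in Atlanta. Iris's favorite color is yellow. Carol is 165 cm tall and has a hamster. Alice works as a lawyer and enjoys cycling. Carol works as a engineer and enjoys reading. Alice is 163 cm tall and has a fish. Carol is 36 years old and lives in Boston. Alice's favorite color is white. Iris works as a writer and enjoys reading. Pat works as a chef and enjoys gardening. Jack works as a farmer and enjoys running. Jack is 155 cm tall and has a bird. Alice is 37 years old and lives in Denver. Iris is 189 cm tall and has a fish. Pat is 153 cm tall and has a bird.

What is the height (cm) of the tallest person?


Tallest: Iris at 189 cm

189


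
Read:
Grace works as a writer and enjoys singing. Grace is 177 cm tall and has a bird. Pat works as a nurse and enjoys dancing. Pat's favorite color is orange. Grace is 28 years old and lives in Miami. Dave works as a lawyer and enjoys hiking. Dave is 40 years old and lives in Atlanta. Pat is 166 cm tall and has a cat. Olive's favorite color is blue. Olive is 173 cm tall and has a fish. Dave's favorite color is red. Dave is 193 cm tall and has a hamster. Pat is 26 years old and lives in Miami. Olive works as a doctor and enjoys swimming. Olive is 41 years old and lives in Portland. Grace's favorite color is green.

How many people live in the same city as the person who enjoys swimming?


Person with hobby swimming is Olive, city Portland. Count = 1

1


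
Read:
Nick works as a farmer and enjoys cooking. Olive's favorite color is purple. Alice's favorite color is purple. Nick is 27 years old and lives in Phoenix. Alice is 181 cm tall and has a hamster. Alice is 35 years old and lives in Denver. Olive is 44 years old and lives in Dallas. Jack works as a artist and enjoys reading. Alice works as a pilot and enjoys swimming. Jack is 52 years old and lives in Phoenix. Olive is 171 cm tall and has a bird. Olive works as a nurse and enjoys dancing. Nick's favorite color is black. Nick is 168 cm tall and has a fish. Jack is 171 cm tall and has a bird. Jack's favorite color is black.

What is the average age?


Sum=158, n=4, avg=39.5

39.5


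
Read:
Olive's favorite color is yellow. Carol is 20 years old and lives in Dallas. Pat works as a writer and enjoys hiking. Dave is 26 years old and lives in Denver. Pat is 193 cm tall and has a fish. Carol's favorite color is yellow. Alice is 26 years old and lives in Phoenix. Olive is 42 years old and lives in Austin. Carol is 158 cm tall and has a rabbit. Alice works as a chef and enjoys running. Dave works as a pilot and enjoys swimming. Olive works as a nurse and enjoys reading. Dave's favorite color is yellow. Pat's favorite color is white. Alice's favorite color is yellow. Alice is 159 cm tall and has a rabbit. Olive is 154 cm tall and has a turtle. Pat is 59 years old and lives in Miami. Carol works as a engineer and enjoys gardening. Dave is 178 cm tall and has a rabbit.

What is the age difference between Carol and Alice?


|20 - 26| = 6

6


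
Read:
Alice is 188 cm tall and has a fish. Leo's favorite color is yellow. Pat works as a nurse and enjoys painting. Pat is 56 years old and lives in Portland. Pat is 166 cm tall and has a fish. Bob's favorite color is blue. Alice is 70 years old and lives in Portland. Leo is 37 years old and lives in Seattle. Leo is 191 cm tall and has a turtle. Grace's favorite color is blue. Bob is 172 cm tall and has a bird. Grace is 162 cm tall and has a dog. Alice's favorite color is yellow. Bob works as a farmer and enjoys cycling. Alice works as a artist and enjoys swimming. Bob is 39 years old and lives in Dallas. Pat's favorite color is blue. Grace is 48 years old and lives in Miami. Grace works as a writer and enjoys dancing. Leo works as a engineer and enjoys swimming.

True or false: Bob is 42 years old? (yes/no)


Bob is actually 39. no

no


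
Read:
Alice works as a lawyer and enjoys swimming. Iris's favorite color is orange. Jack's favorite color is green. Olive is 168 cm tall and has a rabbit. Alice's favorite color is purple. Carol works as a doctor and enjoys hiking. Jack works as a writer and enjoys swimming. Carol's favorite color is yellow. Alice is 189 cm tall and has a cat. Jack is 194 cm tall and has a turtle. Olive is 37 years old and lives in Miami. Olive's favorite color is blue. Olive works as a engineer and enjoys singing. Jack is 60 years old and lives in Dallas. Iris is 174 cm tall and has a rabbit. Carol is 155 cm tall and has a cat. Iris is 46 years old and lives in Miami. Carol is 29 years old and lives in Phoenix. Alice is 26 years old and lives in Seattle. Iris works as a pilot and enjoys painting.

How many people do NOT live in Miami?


Not in Miami: 3

3


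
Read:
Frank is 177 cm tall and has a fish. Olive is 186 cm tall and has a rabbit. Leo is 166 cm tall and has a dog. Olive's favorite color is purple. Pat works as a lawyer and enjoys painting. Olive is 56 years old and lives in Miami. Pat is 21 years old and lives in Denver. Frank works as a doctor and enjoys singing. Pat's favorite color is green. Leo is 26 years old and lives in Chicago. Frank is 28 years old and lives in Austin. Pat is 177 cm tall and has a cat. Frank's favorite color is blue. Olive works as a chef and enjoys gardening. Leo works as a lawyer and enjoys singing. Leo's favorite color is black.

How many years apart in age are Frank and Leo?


28 vs 26, diff = 2

2


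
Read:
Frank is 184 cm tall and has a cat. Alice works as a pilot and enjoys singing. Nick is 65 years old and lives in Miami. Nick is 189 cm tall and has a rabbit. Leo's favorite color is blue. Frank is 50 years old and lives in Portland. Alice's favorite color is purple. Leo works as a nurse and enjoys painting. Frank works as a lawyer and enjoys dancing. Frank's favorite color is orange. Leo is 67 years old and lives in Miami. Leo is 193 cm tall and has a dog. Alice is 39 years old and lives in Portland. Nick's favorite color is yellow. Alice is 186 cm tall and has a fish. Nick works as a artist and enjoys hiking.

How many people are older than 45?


Filter: 3

3


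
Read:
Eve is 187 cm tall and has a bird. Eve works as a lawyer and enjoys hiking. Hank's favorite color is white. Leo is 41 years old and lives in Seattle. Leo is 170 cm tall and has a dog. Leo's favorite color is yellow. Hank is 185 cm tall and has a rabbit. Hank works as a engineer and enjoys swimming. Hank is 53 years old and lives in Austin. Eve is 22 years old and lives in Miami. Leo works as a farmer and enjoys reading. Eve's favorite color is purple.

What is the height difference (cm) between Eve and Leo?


|187 - 170| = 17

17


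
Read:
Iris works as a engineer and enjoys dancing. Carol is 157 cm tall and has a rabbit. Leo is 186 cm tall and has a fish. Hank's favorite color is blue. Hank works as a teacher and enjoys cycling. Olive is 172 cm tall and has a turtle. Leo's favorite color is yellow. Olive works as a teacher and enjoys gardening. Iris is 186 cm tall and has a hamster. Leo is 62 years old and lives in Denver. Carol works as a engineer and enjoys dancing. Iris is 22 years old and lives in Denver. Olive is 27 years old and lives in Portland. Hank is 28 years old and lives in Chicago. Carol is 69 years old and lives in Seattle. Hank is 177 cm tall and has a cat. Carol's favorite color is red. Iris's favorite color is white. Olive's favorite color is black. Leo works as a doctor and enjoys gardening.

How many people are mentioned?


People: Olive, Leo, Hank, Iris, Carol. Count = 5

5


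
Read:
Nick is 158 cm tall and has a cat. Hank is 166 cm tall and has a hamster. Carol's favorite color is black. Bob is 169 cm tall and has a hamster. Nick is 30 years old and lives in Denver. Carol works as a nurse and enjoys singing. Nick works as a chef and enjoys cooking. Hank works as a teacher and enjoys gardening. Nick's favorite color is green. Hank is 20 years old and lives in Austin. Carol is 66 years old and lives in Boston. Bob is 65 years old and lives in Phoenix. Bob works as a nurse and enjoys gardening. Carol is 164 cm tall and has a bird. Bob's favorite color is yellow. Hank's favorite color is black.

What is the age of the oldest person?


Oldest: Carol at 66

66


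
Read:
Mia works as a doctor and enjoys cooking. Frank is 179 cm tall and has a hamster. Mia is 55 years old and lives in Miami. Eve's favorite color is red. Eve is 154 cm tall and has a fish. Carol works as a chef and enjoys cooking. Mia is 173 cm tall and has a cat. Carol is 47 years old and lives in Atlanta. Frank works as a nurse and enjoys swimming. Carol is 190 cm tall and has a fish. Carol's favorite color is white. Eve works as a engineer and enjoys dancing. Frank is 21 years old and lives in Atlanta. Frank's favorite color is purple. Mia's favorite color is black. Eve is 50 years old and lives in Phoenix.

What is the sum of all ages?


21+50+55+47 = 173

173


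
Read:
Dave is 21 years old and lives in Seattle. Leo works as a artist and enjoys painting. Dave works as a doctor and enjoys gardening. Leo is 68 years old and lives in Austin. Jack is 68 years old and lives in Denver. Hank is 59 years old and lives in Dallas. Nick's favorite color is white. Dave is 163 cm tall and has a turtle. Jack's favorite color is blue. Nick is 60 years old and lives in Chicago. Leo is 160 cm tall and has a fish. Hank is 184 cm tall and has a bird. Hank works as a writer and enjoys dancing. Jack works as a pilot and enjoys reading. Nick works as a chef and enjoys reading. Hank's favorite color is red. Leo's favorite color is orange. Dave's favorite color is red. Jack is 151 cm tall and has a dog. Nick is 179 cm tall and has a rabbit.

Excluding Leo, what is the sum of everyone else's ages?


Sum (excluding Leo): 208

208


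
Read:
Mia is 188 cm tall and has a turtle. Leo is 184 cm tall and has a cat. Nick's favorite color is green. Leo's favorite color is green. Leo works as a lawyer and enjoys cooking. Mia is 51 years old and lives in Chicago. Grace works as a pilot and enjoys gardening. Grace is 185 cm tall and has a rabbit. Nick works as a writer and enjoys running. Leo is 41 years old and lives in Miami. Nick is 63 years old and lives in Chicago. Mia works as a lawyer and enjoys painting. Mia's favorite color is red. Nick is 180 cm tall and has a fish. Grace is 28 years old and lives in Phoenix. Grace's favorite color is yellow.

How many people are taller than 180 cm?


Taller than 180: 3

3


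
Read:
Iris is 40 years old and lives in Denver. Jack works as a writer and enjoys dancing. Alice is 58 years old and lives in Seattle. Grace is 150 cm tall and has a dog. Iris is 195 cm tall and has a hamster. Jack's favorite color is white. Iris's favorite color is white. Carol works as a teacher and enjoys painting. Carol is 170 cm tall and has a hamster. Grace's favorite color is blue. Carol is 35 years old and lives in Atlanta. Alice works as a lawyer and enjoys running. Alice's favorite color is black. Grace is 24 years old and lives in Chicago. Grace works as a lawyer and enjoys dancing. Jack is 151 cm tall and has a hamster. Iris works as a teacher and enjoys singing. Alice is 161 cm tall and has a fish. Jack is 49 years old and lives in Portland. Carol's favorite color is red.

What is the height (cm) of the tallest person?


Tallest: Iris at 195 cm

195


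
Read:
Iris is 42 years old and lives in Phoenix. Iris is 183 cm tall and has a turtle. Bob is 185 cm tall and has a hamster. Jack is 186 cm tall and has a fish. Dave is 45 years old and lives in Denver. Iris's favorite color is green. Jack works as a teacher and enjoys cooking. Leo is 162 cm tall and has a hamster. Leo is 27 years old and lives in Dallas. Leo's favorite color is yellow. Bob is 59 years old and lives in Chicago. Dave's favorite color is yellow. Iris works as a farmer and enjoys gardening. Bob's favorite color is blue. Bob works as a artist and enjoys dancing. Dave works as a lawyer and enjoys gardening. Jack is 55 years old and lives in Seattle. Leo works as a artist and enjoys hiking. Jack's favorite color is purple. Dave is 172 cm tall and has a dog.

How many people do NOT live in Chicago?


Not in Chicago: 4

4


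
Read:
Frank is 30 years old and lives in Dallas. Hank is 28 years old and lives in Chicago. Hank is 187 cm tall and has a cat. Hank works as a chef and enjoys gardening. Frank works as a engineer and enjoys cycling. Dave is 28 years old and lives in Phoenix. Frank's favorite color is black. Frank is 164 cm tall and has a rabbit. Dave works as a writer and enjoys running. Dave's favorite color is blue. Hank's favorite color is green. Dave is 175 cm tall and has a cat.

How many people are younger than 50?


Filter: 3

3


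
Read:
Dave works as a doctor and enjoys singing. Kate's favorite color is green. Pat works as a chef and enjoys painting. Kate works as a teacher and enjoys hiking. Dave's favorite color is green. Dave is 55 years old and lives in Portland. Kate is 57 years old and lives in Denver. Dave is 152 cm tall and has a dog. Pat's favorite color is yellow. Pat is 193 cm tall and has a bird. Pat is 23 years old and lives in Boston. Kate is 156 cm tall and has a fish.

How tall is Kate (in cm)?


Kate is 156 cm tall

156


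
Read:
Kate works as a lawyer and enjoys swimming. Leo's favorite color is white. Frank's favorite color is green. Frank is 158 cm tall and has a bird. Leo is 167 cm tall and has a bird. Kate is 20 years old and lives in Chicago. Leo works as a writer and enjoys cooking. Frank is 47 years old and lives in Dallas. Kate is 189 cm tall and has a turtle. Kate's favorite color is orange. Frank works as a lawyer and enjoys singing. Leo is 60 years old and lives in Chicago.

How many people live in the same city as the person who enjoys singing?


Person with hobby singing is Frank, city Dallas. Count = 1

1


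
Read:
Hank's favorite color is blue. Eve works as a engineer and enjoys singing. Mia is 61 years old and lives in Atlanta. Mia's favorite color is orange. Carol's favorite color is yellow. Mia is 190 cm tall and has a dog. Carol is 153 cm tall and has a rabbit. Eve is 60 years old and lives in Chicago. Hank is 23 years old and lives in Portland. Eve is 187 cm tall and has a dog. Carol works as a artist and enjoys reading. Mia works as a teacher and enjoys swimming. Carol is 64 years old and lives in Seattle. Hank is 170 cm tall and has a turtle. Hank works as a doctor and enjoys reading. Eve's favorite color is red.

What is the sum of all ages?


64+23+60+61 = 208

208


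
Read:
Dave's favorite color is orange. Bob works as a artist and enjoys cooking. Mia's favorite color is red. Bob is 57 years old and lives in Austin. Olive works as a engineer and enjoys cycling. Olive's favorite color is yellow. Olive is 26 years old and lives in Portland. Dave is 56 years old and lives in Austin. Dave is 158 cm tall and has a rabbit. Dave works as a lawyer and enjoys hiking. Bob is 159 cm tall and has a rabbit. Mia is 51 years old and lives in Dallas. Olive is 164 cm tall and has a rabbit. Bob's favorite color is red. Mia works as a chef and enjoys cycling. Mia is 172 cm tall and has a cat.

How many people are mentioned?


People: Olive, Bob, Mia, Dave. Count = 4

4


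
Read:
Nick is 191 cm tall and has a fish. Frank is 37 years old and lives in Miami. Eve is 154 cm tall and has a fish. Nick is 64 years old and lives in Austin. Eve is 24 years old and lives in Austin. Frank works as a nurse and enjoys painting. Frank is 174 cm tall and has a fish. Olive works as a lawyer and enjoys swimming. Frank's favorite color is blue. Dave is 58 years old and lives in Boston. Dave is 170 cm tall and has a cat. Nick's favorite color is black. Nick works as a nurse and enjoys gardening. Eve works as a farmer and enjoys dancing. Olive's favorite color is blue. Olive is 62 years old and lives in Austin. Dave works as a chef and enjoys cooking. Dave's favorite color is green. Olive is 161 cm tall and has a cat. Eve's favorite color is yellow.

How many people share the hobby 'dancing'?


Count: 1

1


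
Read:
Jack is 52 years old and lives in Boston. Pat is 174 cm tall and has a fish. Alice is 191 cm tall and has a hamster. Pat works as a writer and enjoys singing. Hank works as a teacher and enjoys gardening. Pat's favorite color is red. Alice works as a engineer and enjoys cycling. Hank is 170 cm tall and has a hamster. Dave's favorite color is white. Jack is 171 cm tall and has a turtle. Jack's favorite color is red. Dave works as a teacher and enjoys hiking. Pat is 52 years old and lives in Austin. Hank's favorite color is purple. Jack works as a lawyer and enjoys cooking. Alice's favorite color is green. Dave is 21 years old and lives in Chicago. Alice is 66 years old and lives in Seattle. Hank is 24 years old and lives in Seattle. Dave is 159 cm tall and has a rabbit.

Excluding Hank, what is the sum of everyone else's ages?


Sum (excluding Hank): 191

191


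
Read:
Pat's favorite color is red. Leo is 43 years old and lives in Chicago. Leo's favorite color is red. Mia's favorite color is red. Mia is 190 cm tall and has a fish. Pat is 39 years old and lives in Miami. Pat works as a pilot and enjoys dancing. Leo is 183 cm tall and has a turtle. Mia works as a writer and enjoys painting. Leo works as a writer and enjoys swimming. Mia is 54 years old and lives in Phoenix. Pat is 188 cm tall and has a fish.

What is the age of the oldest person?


Oldest: Mia at 54

54


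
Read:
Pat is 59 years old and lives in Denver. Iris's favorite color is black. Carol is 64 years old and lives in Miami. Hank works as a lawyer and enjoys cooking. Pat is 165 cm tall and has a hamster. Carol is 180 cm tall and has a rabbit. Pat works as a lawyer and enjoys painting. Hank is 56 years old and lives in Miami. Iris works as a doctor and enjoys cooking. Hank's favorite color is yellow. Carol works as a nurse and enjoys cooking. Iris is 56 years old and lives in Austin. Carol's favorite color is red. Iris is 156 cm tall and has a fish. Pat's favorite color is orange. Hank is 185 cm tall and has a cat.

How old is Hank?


Hank is 56 years old

56


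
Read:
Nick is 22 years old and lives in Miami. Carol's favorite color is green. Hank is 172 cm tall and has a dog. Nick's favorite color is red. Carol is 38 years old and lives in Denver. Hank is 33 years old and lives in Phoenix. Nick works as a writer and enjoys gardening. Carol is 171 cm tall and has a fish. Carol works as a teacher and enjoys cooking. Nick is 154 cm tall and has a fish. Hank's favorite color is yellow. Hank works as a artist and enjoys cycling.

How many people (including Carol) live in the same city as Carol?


Carol lives in Denver. Count = 1

1


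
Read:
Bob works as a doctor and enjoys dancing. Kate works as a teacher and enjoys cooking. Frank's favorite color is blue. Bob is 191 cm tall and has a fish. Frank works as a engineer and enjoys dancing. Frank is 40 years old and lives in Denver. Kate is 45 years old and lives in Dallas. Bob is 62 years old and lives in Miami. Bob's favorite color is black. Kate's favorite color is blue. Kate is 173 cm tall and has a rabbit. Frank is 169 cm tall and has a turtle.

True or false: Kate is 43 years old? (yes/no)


Kate is actually 45. no

no


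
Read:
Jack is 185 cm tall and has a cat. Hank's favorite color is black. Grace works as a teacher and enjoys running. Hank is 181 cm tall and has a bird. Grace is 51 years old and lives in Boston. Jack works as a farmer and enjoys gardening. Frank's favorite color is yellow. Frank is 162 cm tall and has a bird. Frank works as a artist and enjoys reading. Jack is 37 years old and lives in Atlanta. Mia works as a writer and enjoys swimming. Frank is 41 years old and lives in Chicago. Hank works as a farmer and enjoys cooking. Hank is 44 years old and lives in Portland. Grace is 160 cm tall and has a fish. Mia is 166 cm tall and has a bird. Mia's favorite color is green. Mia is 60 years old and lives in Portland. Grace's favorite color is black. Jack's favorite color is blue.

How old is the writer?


The writer is Mia, age 60

60


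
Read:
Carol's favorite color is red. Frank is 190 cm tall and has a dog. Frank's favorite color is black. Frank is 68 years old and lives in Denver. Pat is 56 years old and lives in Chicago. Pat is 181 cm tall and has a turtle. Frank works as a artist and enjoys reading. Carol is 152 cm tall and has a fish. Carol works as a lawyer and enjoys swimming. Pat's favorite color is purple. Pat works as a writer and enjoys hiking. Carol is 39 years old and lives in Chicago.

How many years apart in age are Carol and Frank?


39 vs 68, diff = 29

29


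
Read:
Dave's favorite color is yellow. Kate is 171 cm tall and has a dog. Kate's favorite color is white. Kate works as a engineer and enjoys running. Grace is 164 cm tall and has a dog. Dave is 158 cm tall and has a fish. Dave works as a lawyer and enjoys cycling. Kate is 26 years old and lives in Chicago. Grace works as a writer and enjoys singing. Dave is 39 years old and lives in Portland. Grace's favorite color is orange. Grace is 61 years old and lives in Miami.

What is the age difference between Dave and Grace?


|39 - 61| = 22

22


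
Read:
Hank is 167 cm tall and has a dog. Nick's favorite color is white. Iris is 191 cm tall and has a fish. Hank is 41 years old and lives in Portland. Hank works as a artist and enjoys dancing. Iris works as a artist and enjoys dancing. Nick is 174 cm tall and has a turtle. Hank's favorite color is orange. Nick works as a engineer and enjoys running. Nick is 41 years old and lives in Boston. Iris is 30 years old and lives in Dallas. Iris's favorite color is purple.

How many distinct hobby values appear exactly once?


Unique hobby values: 1

1


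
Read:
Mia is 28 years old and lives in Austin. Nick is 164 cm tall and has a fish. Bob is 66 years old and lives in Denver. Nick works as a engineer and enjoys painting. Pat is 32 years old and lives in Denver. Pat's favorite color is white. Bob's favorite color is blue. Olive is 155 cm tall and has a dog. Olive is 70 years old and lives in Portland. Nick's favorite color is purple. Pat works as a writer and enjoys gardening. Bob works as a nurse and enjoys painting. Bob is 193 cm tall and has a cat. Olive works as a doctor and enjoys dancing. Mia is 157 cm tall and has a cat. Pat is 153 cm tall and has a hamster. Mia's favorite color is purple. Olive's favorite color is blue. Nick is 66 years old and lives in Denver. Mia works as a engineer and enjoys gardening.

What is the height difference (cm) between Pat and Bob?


|153 - 193| = 40

40


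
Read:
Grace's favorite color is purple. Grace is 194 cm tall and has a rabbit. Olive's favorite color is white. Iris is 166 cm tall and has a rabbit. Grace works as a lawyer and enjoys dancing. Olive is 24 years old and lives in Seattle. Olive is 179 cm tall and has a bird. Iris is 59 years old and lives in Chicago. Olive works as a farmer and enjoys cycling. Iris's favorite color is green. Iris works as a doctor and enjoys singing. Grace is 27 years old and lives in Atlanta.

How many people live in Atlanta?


Count in Atlanta: 1

1


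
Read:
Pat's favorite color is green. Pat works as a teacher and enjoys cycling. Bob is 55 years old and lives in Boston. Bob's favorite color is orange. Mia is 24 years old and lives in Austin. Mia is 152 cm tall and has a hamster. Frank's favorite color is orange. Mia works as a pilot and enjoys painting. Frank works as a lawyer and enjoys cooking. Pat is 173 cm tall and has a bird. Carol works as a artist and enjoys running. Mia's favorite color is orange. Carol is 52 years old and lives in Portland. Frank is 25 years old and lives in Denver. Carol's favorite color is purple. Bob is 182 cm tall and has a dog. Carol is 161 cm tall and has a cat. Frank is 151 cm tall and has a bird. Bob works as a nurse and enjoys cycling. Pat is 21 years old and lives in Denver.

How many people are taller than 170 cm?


Taller than 170: 2

2


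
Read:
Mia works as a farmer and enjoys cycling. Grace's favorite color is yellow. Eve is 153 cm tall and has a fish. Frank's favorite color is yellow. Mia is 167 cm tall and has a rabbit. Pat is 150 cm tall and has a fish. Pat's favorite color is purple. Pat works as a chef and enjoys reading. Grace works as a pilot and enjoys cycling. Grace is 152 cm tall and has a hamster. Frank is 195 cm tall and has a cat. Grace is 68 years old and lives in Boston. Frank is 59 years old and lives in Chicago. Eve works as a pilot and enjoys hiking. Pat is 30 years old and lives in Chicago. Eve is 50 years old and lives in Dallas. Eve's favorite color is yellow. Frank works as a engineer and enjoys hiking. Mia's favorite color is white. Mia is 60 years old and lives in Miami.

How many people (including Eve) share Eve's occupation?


Eve is a pilot. Count = 2

2
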